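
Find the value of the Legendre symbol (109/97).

(109/97)
  = (12/97)    [109 ≡ 12 mod 97]
  = (3/97)    [97 ≡ 1 mod 8 ⇒ (2/97)^2 = +1]
  = (97/3)    [QR: 97 ≡ 1 mod 4, sign kept]
  = (1/3)    [97 ≡ 1 mod 3]
  = 1    [(1/3) = 1]

1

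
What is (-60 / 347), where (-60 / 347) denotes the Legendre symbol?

1

(-60 / 347)
  = (287 / 347)    [-60 ≡ 287 mod 347]
  = -(347 / 287)    [QR: both ≡ 3 mod 4, sign flips]
  = -(60 / 287)    [347 ≡ 60 mod 287]
  = -(15 / 287)    [287 ≡ 7 mod 8 ⇒ (2 / 287)^2 = +1]
  = (287 / 15)    [QR: both ≡ 3 mod 4, sign flips]
  = (2 / 15)    [287 ≡ 2 mod 15]
  = (1 / 15)    [15 ≡ 7 mod 8 ⇒ (2 / 15) = +1]
  = 1    [(1 / 15) = 1]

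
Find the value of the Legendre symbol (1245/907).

-1

Reduce the numerator: 1245 ≡ 338 (mod 907), so (1245/907) = (338/907).
Factor out 2: 338 = 2·169. Since 907 ≡ 3 (mod 8), (2/907) = -1. Now have -(169/907).
169 ≡ 1 (mod 4), so quadratic reciprocity gives (169/907) = (907/169). Reduce: 907 ≡ 62 (mod 169). Now have -(62/169).
Factor out 2: 62 = 2·31. Since 169 ≡ 1 (mod 8), (2/169) = +1. Now have -(31/169).
169 ≡ 1 (mod 4), so quadratic reciprocity gives (31/169) = (169/31). Reduce: 169 ≡ 14 (mod 31). Now have -(14/31).
Factor out 2: 14 = 2·7. Since 31 ≡ 7 (mod 8), (2/31) = +1. Now have -(7/31).
Both 7 ≡ 3 and 31 ≡ 3 (mod 4), so reciprocity gives (7/31) = -(31/7). Reduce: 31 ≡ 3 (mod 7). Now have (3/7).
Both 3 ≡ 3 and 7 ≡ 3 (mod 4), so reciprocity gives (3/7) = -(7/3). Reduce: 7 ≡ 1 (mod 3). Now have -(1/3).
(1/3) = 1. Collecting the sign factors: -1.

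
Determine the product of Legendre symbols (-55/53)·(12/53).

By multiplicativity, (-55·12/53) = (-55/53)·(12/53).
First factor (-55/53):
Reduce the numerator: -55 ≡ 51 (mod 53), so (-55/53) = (51/53).
53 ≡ 1 (mod 4), so quadratic reciprocity gives (51/53) = (53/51). Reduce: 53 ≡ 2 (mod 51). Now have (2/51).
Factor out 2: 2 = 2. Since 51 ≡ 3 (mod 8), (2/51) = -1. Now have -(1/51).
(1/51) = 1. Collecting the sign factors: -1.
Second factor (12/53):
Factor out 2: 12 = 2^2·3. Since 53 ≡ 5 (mod 8), (2/53) = -1, and (2/53)^2 = +1. Now have (3/53).
53 ≡ 1 (mod 4), so quadratic reciprocity gives (3/53) = (53/3). Reduce: 53 ≡ 2 (mod 3). Now have (2/3).
Factor out 2: 2 = 2. Since 3 ≡ 3 (mod 8), (2/3) = -1. Now have -(1/3).
(1/3) = 1. Collecting the sign factors: -1.
Product: (-1)·(-1) = 1.

1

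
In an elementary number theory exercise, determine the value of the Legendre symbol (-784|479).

Reduce the numerator: -784 ≡ 174 (mod 479), so (-784|479) = (174|479).
Factor out 2: 174 = 2·87. Since 479 ≡ 7 (mod 8), (2|479) = +1. Now have (87|479).
Both 87 ≡ 3 and 479 ≡ 3 (mod 4), so reciprocity gives (87|479) = -(479|87). Reduce: 479 ≡ 44 (mod 87). Now have -(44|87).
Factor out 2: 44 = 2^2·11. Since 87 ≡ 7 (mod 8), (2|87) = +1, and (2|87)^2 = +1. Now have -(11|87).
Both 11 ≡ 3 and 87 ≡ 3 (mod 4), so reciprocity gives (11|87) = -(87|11). Reduce: 87 ≡ 10 (mod 11). Now have (10|11).
Factor out 2: 10 = 2·5. Since 11 ≡ 3 (mod 8), (2|11) = -1. Now have -(5|11).
5 ≡ 1 (mod 4), so quadratic reciprocity gives (5|11) = (11|5). Reduce: 11 ≡ 1 (mod 5). Now have -(1|5).
(1|5) = 1. Collecting the sign factors: -1.

-1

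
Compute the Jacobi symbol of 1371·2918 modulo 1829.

By multiplicativity, (1371·2918/1829) = (1371/1829)·(2918/1829).
First factor (1371/1829):
1829 ≡ 1 (mod 4), so quadratic reciprocity gives (1371/1829) = (1829/1371). Reduce: 1829 ≡ 458 (mod 1371). Now have (458/1371).
Factor out 2: 458 = 2·229. Since 1371 ≡ 3 (mod 8), (2/1371) = -1. Now have -(229/1371).
229 ≡ 1 (mod 4), so quadratic reciprocity gives (229/1371) = (1371/229). Reduce: 1371 ≡ 226 (mod 229). Now have -(226/229).
Factor out 2: 226 = 2·113. Since 229 ≡ 5 (mod 8), (2/229) = -1. Now have (113/229).
113 ≡ 1 (mod 4), so quadratic reciprocity gives (113/229) = (229/113). Reduce: 229 ≡ 3 (mod 113). Now have (3/113).
113 ≡ 1 (mod 4), so quadratic reciprocity gives (3/113) = (113/3). Reduce: 113 ≡ 2 (mod 3). Now have (2/3).
Factor out 2: 2 = 2. Since 3 ≡ 3 (mod 8), (2/3) = -1. Now have -(1/3).
(1/3) = 1. Collecting the sign factors: -1.
Second factor (2918/1829):
Reduce the numerator: 2918 ≡ 1089 (mod 1829), so (2918/1829) = (1089/1829).
1089 ≡ 1 (mod 4), so quadratic reciprocity gives (1089/1829) = (1829/1089). Reduce: 1829 ≡ 740 (mod 1089). Now have (740/1089).
Factor out 2: 740 = 2^2·185. Since 1089 ≡ 1 (mod 8), (2/1089) = +1, and (2/1089)^2 = +1. Now have (185/1089).
185 ≡ 1 (mod 4), so quadratic reciprocity gives (185/1089) = (1089/185). Reduce: 1089 ≡ 164 (mod 185). Now have (164/185).
Factor out 2: 164 = 2^2·41. Since 185 ≡ 1 (mod 8), (2/185) = +1, and (2/185)^2 = +1. Now have (41/185).
41 ≡ 1 (mod 4), so quadratic reciprocity gives (41/185) = (185/41). Reduce: 185 ≡ 21 (mod 41). Now have (21/41).
21 ≡ 1 (mod 4), so quadratic reciprocity gives (21/41) = (41/21). Reduce: 41 ≡ 20 (mod 21). Now have (20/21).
Factor out 2: 20 = 2^2·5. Since 21 ≡ 5 (mod 8), (2/21) = -1, and (2/21)^2 = +1. Now have (5/21).
5 ≡ 1 (mod 4), so quadratic reciprocity gives (5/21) = (21/5). Reduce: 21 ≡ 1 (mod 5). Now have (1/5).
(1/5) = 1. Collecting the sign factors: 1.
Product: (-1)·(1) = -1.

-1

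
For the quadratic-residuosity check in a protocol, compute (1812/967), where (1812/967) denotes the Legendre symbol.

(1812/967)
  = (845/967)    [1812 ≡ 845 mod 967]
  = (967/845)    [QR: 845 ≡ 1 mod 4, sign kept]
  = (122/845)    [967 ≡ 122 mod 845]
  = -(61/845)    [845 ≡ 5 mod 8 ⇒ (2/845) = -1]
  = -(845/61)    [QR: 61 ≡ 1 mod 4, sign kept]
  = -(52/61)    [845 ≡ 52 mod 61]
  = -(13/61)    [61 ≡ 5 mod 8 ⇒ (2/61)^2 = +1]
  = -(61/13)    [QR: 13 ≡ 1 mod 4, sign kept]
  = -(9/13)    [61 ≡ 9 mod 13]
  = -(13/9)    [QR: 9 ≡ 1 mod 4, sign kept]
  = -(4/9)    [13 ≡ 4 mod 9]
  = -(1/9)    [9 ≡ 1 mod 8 ⇒ (2/9)^2 = +1]
  = -1    [(1/9) = 1]

-1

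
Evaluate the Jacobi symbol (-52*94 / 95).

By multiplicativity, (-52·94 / 95) = (-52 / 95)·(94 / 95).
First factor (-52 / 95):
Pull out -1: (-52 / 95) = (-1 / 95)·(52 / 95). Since 95 ≡ 3 (mod 4), (-1 / 95) = -1. Now have -(52 / 95).
Factor out 2: 52 = 2^2·13. Since 95 ≡ 7 (mod 8), (2 / 95) = +1, and (2 / 95)^2 = +1. Now have -(13 / 95).
13 ≡ 1 (mod 4), so quadratic reciprocity gives (13 / 95) = (95 / 13). Reduce: 95 ≡ 4 (mod 13). Now have -(4 / 13).
Factor out 2: 4 = 2^2. Since 13 ≡ 5 (mod 8), (2 / 13) = -1, and (2 / 13)^2 = +1. Now have -(1 / 13).
(1 / 13) = 1. Collecting the sign factors: -1.
Second factor (94 / 95):
Factor out 2: 94 = 2·47. Since 95 ≡ 7 (mod 8), (2 / 95) = +1. Now have (47 / 95).
Both 47 ≡ 3 and 95 ≡ 3 (mod 4), so reciprocity gives (47 / 95) = -(95 / 47). Reduce: 95 ≡ 1 (mod 47). Now have -(1 / 47).
(1 / 47) = 1. Collecting the sign factors: -1.
Product: (-1)·(-1) = 1.

1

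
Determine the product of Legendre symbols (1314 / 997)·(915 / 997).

By multiplicativity, (1314·915 / 997) = (1314 / 997)·(915 / 997).
First factor (1314 / 997):
Reduce the numerator: 1314 ≡ 317 (mod 997), so (1314 / 997) = (317 / 997).
317 ≡ 1 (mod 4), so quadratic reciprocity gives (317 / 997) = (997 / 317). Reduce: 997 ≡ 46 (mod 317). Now have (46 / 317).
Factor out 2: 46 = 2·23. Since 317 ≡ 5 (mod 8), (2 / 317) = -1. Now have -(23 / 317).
317 ≡ 1 (mod 4), so quadratic reciprocity gives (23 / 317) = (317 / 23). Reduce: 317 ≡ 18 (mod 23). Now have -(18 / 23).
Factor out 2: 18 = 2·9. Since 23 ≡ 7 (mod 8), (2 / 23) = +1. Now have -(9 / 23).
9 ≡ 1 (mod 4), so quadratic reciprocity gives (9 / 23) = (23 / 9). Reduce: 23 ≡ 5 (mod 9). Now have -(5 / 9).
5 ≡ 1 (mod 4), so quadratic reciprocity gives (5 / 9) = (9 / 5). Reduce: 9 ≡ 4 (mod 5). Now have -(4 / 5).
Factor out 2: 4 = 2^2. Since 5 ≡ 5 (mod 8), (2 / 5) = -1, and (2 / 5)^2 = +1. Now have -(1 / 5).
(1 / 5) = 1. Collecting the sign factors: -1.
Second factor (915 / 997):
997 ≡ 1 (mod 4), so quadratic reciprocity gives (915 / 997) = (997 / 915). Reduce: 997 ≡ 82 (mod 915). Now have (82 / 915).
Factor out 2: 82 = 2·41. Since 915 ≡ 3 (mod 8), (2 / 915) = -1. Now have -(41 / 915).
41 ≡ 1 (mod 4), so quadratic reciprocity gives (41 / 915) = (915 / 41). Reduce: 915 ≡ 13 (mod 41). Now have -(13 / 41).
13 ≡ 1 (mod 4), so quadratic reciprocity gives (13 / 41) = (41 / 13). Reduce: 41 ≡ 2 (mod 13). Now have -(2 / 13).
Factor out 2: 2 = 2. Since 13 ≡ 5 (mod 8), (2 / 13) = -1. Now have (1 / 13).
(1 / 13) = 1. Collecting the sign factors: 1.
Product: (-1)·(1) = -1.

-1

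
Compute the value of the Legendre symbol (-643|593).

Reduce the numerator: -643 ≡ 543 (mod 593), so (-643|593) = (543|593).
593 ≡ 1 (mod 4), so quadratic reciprocity gives (543|593) = (593|543). Reduce: 593 ≡ 50 (mod 543). Now have (50|543).
Factor out 2: 50 = 2·25. Since 543 ≡ 7 (mod 8), (2|543) = +1. Now have (25|543).
25 ≡ 1 (mod 4), so quadratic reciprocity gives (25|543) = (543|25). Reduce: 543 ≡ 18 (mod 25). Now have (18|25).
Factor out 2: 18 = 2·9. Since 25 ≡ 1 (mod 8), (2|25) = +1. Now have (9|25).
9 ≡ 1 (mod 4), so quadratic reciprocity gives (9|25) = (25|9). Reduce: 25 ≡ 7 (mod 9). Now have (7|9).
9 ≡ 1 (mod 4), so quadratic reciprocity gives (7|9) = (9|7). Reduce: 9 ≡ 2 (mod 7). Now have (2|7).
Factor out 2: 2 = 2. Since 7 ≡ 7 (mod 8), (2|7) = +1. Now have (1|7).
(1|7) = 1. Collecting the sign factors: 1.

1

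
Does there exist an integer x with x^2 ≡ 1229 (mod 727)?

(1229/727)
  = (502/727)    [1229 ≡ 502 mod 727]
  = (251/727)    [727 ≡ 7 mod 8 ⇒ (2/727) = +1]
  = -(727/251)    [QR: both ≡ 3 mod 4, sign flips]
  = -(225/251)    [727 ≡ 225 mod 251]
  = -(251/225)    [QR: 225 ≡ 1 mod 4, sign kept]
  = -(26/225)    [251 ≡ 26 mod 225]
  = -(13/225)    [225 ≡ 1 mod 8 ⇒ (2/225) = +1]
  = -(225/13)    [QR: 13 ≡ 1 mod 4, sign kept]
  = -(4/13)    [225 ≡ 4 mod 13]
  = -(1/13)    [13 ≡ 5 mod 8 ⇒ (2/13)^2 = +1]
  = -1    [(1/13) = 1]
The Legendre symbol is -1, so x^2 ≡ 1229 (mod 727) has no solution.

no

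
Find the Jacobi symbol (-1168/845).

(-1168/845)
  = (1168/845)    [845 ≡ 1 mod 4 ⇒ (-1/845) = +1]
  = (323/845)    [1168 ≡ 323 mod 845]
  = (845/323)    [QR: 845 ≡ 1 mod 4, sign kept]
  = (199/323)    [845 ≡ 199 mod 323]
  = -(323/199)    [QR: both ≡ 3 mod 4, sign flips]
  = -(124/199)    [323 ≡ 124 mod 199]
  = -(31/199)    [199 ≡ 7 mod 8 ⇒ (2/199)^2 = +1]
  = (199/31)    [QR: both ≡ 3 mod 4, sign flips]
  = (13/31)    [199 ≡ 13 mod 31]
  = (31/13)    [QR: 13 ≡ 1 mod 4, sign kept]
  = (5/13)    [31 ≡ 5 mod 13]
  = (13/5)    [QR: 5 ≡ 1 mod 4, sign kept]
  = (3/5)    [13 ≡ 3 mod 5]
  = (5/3)    [QR: 5 ≡ 1 mod 4, sign kept]
  = (2/3)    [5 ≡ 2 mod 3]
  = -(1/3)    [3 ≡ 3 mod 8 ⇒ (2/3) = -1]
  = -1    [(1/3) = 1]

-1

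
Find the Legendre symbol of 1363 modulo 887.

(1363|887)
  = (476|887)    [1363 ≡ 476 mod 887]
  = (119|887)    [887 ≡ 7 mod 8 ⇒ (2|887)^2 = +1]
  = -(887|119)    [QR: both ≡ 3 mod 4, sign flips]
  = -(54|119)    [887 ≡ 54 mod 119]
  = -(27|119)    [119 ≡ 7 mod 8 ⇒ (2|119) = +1]
  = (119|27)    [QR: both ≡ 3 mod 4, sign flips]
  = (11|27)    [119 ≡ 11 mod 27]
  = -(27|11)    [QR: both ≡ 3 mod 4, sign flips]
  = -(5|11)    [27 ≡ 5 mod 11]
  = -(11|5)    [QR: 5 ≡ 1 mod 4, sign kept]
  = -(1|5)    [11 ≡ 1 mod 5]
  = -1    [(1|5) = 1]

-1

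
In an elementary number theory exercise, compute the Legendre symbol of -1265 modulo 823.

1

Reduce the numerator: -1265 ≡ 381 (mod 823), so (-1265 / 823) = (381 / 823).
381 ≡ 1 (mod 4), so quadratic reciprocity gives (381 / 823) = (823 / 381). Reduce: 823 ≡ 61 (mod 381). Now have (61 / 381).
61 ≡ 1 (mod 4), so quadratic reciprocity gives (61 / 381) = (381 / 61). Reduce: 381 ≡ 15 (mod 61). Now have (15 / 61).
61 ≡ 1 (mod 4), so quadratic reciprocity gives (15 / 61) = (61 / 15). Reduce: 61 ≡ 1 (mod 15). Now have (1 / 15).
(1 / 15) = 1. Collecting the sign factors: 1.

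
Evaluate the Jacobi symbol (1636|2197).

Factor out 2: 1636 = 2^2·409. Since 2197 ≡ 5 (mod 8), (2|2197) = -1, and (2|2197)^2 = +1. Now have (409|2197).
409 ≡ 1 (mod 4), so quadratic reciprocity gives (409|2197) = (2197|409). Reduce: 2197 ≡ 152 (mod 409). Now have (152|409).
Factor out 2: 152 = 2^3·19. Since 409 ≡ 1 (mod 8), (2|409) = +1, and (2|409)^3 = +1. Now have (19|409).
409 ≡ 1 (mod 4), so quadratic reciprocity gives (19|409) = (409|19). Reduce: 409 ≡ 10 (mod 19). Now have (10|19).
Factor out 2: 10 = 2·5. Since 19 ≡ 3 (mod 8), (2|19) = -1. Now have -(5|19).
5 ≡ 1 (mod 4), so quadratic reciprocity gives (5|19) = (19|5). Reduce: 19 ≡ 4 (mod 5). Now have -(4|5).
Factor out 2: 4 = 2^2. Since 5 ≡ 5 (mod 8), (2|5) = -1, and (2|5)^2 = +1. Now have -(1|5).
(1|5) = 1. Collecting the sign factors: -1.

-1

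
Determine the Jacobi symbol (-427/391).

(-427/391)
  = (355/391)    [-427 ≡ 355 mod 391]
  = -(391/355)    [QR: both ≡ 3 mod 4, sign flips]
  = -(36/355)    [391 ≡ 36 mod 355]
  = -(9/355)    [355 ≡ 3 mod 8 ⇒ (2/355)^2 = +1]
  = -(355/9)    [QR: 9 ≡ 1 mod 4, sign kept]
  = -(4/9)    [355 ≡ 4 mod 9]
  = -(1/9)    [9 ≡ 1 mod 8 ⇒ (2/9)^2 = +1]
  = -1    [(1/9) = 1]

-1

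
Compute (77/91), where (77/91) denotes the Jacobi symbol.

0

(77/91)
  = (91/77)    [QR: 77 ≡ 1 mod 4, sign kept]
  = (14/77)    [91 ≡ 14 mod 77]
  = -(7/77)    [77 ≡ 5 mod 8 ⇒ (2/77) = -1]
  = -(77/7)    [QR: 77 ≡ 1 mod 4, sign kept]
  = -(0/7)    [77 ≡ 0 mod 7]
  = 0    [numerator 0, gcd > 1]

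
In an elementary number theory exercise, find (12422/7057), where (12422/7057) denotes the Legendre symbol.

1

(12422/7057)
  = (5365/7057)    [12422 ≡ 5365 mod 7057]
  = (7057/5365)    [QR: 5365 ≡ 1 mod 4, sign kept]
  = (1692/5365)    [7057 ≡ 1692 mod 5365]
  = (423/5365)    [5365 ≡ 5 mod 8 ⇒ (2/5365)^2 = +1]
  = (5365/423)    [QR: 5365 ≡ 1 mod 4, sign kept]
  = (289/423)    [5365 ≡ 289 mod 423]
  = (423/289)    [QR: 289 ≡ 1 mod 4, sign kept]
  = (134/289)    [423 ≡ 134 mod 289]
  = (67/289)    [289 ≡ 1 mod 8 ⇒ (2/289) = +1]
  = (289/67)    [QR: 289 ≡ 1 mod 4, sign kept]
  = (21/67)    [289 ≡ 21 mod 67]
  = (67/21)    [QR: 21 ≡ 1 mod 4, sign kept]
  = (4/21)    [67 ≡ 4 mod 21]
  = (1/21)    [21 ≡ 5 mod 8 ⇒ (2/21)^2 = +1]
  = 1    [(1/21) = 1]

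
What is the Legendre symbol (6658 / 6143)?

1

Reduce the numerator: 6658 ≡ 515 (mod 6143), so (6658 / 6143) = (515 / 6143).
Both 515 ≡ 3 and 6143 ≡ 3 (mod 4), so reciprocity gives (515 / 6143) = -(6143 / 515). Reduce: 6143 ≡ 478 (mod 515). Now have -(478 / 515).
Factor out 2: 478 = 2·239. Since 515 ≡ 3 (mod 8), (2 / 515) = -1. Now have (239 / 515).
Both 239 ≡ 3 and 515 ≡ 3 (mod 4), so reciprocity gives (239 / 515) = -(515 / 239). Reduce: 515 ≡ 37 (mod 239). Now have -(37 / 239).
37 ≡ 1 (mod 4), so quadratic reciprocity gives (37 / 239) = (239 / 37). Reduce: 239 ≡ 17 (mod 37). Now have -(17 / 37).
17 ≡ 1 (mod 4), so quadratic reciprocity gives (17 / 37) = (37 / 17). Reduce: 37 ≡ 3 (mod 17). Now have -(3 / 17).
17 ≡ 1 (mod 4), so quadratic reciprocity gives (3 / 17) = (17 / 3). Reduce: 17 ≡ 2 (mod 3). Now have -(2 / 3).
Factor out 2: 2 = 2. Since 3 ≡ 3 (mod 8), (2 / 3) = -1. Now have (1 / 3).
(1 / 3) = 1. Collecting the sign factors: 1.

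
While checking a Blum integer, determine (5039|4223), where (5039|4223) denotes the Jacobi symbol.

-1

Reduce the numerator: 5039 ≡ 816 (mod 4223), so (5039|4223) = (816|4223).
Factor out 2: 816 = 2^4·51. Since 4223 ≡ 7 (mod 8), (2|4223) = +1, and (2|4223)^4 = +1. Now have (51|4223).
Both 51 ≡ 3 and 4223 ≡ 3 (mod 4), so reciprocity gives (51|4223) = -(4223|51). Reduce: 4223 ≡ 41 (mod 51). Now have -(41|51).
41 ≡ 1 (mod 4), so quadratic reciprocity gives (41|51) = (51|41). Reduce: 51 ≡ 10 (mod 41). Now have -(10|41).
Factor out 2: 10 = 2·5. Since 41 ≡ 1 (mod 8), (2|41) = +1. Now have -(5|41).
5 ≡ 1 (mod 4), so quadratic reciprocity gives (5|41) = (41|5). Reduce: 41 ≡ 1 (mod 5). Now have -(1|5).
(1|5) = 1. Collecting the sign factors: -1.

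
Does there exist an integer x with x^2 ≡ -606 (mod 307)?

Reduce the numerator: -606 ≡ 8 (mod 307), so (-606|307) = (8|307).
Factor out 2: 8 = 2^3. Since 307 ≡ 3 (mod 8), (2|307) = -1, and (2|307)^3 = -1. Now have -(1|307).
(1|307) = 1. Collecting the sign factors: -1.
The Legendre symbol is -1, so x^2 ≡ -606 (mod 307) has no solution.

no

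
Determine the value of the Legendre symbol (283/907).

(283/907)
  = -(907/283)    [QR: both ≡ 3 mod 4, sign flips]
  = -(58/283)    [907 ≡ 58 mod 283]
  = (29/283)    [283 ≡ 3 mod 8 ⇒ (2/283) = -1]
  = (283/29)    [QR: 29 ≡ 1 mod 4, sign kept]
  = (22/29)    [283 ≡ 22 mod 29]
  = -(11/29)    [29 ≡ 5 mod 8 ⇒ (2/29) = -1]
  = -(29/11)    [QR: 29 ≡ 1 mod 4, sign kept]
  = -(7/11)    [29 ≡ 7 mod 11]
  = (11/7)    [QR: both ≡ 3 mod 4, sign flips]
  = (4/7)    [11 ≡ 4 mod 7]
  = (1/7)    [7 ≡ 7 mod 8 ⇒ (2/7)^2 = +1]
  = 1    [(1/7) = 1]

1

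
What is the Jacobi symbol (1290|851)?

(1290|851)
  = (439|851)    [1290 ≡ 439 mod 851]
  = -(851|439)    [QR: both ≡ 3 mod 4, sign flips]
  = -(412|439)    [851 ≡ 412 mod 439]
  = -(103|439)    [439 ≡ 7 mod 8 ⇒ (2|439)^2 = +1]
  = (439|103)    [QR: both ≡ 3 mod 4, sign flips]
  = (27|103)    [439 ≡ 27 mod 103]
  = -(103|27)    [QR: both ≡ 3 mod 4, sign flips]
  = -(22|27)    [103 ≡ 22 mod 27]
  = (11|27)    [27 ≡ 3 mod 8 ⇒ (2|27) = -1]
  = -(27|11)    [QR: both ≡ 3 mod 4, sign flips]
  = -(5|11)    [27 ≡ 5 mod 11]
  = -(11|5)    [QR: 5 ≡ 1 mod 4, sign kept]
  = -(1|5)    [11 ≡ 1 mod 5]
  = -1    [(1|5) = 1]

-1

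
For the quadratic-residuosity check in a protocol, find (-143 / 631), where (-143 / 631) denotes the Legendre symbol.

-1

(-143 / 631)
  = (488 / 631)    [-143 ≡ 488 mod 631]
  = (61 / 631)    [631 ≡ 7 mod 8 ⇒ (2 / 631)^3 = +1]
  = (631 / 61)    [QR: 61 ≡ 1 mod 4, sign kept]
  = (21 / 61)    [631 ≡ 21 mod 61]
  = (61 / 21)    [QR: 21 ≡ 1 mod 4, sign kept]
  = (19 / 21)    [61 ≡ 19 mod 21]
  = (21 / 19)    [QR: 21 ≡ 1 mod 4, sign kept]
  = (2 / 19)    [21 ≡ 2 mod 19]
  = -(1 / 19)    [19 ≡ 3 mod 8 ⇒ (2 / 19) = -1]
  = -1    [(1 / 19) = 1]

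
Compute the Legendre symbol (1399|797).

Reduce the numerator: 1399 ≡ 602 (mod 797), so (1399|797) = (602|797).
Factor out 2: 602 = 2·301. Since 797 ≡ 5 (mod 8), (2|797) = -1. Now have -(301|797).
301 ≡ 1 (mod 4), so quadratic reciprocity gives (301|797) = (797|301). Reduce: 797 ≡ 195 (mod 301). Now have -(195|301).
301 ≡ 1 (mod 4), so quadratic reciprocity gives (195|301) = (301|195). Reduce: 301 ≡ 106 (mod 195). Now have -(106|195).
Factor out 2: 106 = 2·53. Since 195 ≡ 3 (mod 8), (2|195) = -1. Now have (53|195).
53 ≡ 1 (mod 4), so quadratic reciprocity gives (53|195) = (195|53). Reduce: 195 ≡ 36 (mod 53). Now have (36|53).
Factor out 2: 36 = 2^2·9. Since 53 ≡ 5 (mod 8), (2|53) = -1, and (2|53)^2 = +1. Now have (9|53).
9 ≡ 1 (mod 4), so quadratic reciprocity gives (9|53) = (53|9). Reduce: 53 ≡ 8 (mod 9). Now have (8|9).
Factor out 2: 8 = 2^3. Since 9 ≡ 1 (mod 8), (2|9) = +1, and (2|9)^3 = +1. Now have (1|9).
(1|9) = 1. Collecting the sign factors: 1.

1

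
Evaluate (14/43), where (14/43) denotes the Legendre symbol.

1

(14/43)
  = -(7/43)    [43 ≡ 3 mod 8 ⇒ (2/43) = -1]
  = (43/7)    [QR: both ≡ 3 mod 4, sign flips]
  = (1/7)    [43 ≡ 1 mod 7]
  = 1    [(1/7) = 1]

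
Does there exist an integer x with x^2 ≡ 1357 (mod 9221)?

1357 ≡ 1 (mod 4), so quadratic reciprocity gives (1357|9221) = (9221|1357). Reduce: 9221 ≡ 1079 (mod 1357). Now have (1079|1357).
1357 ≡ 1 (mod 4), so quadratic reciprocity gives (1079|1357) = (1357|1079). Reduce: 1357 ≡ 278 (mod 1079). Now have (278|1079).
Factor out 2: 278 = 2·139. Since 1079 ≡ 7 (mod 8), (2|1079) = +1. Now have (139|1079).
Both 139 ≡ 3 and 1079 ≡ 3 (mod 4), so reciprocity gives (139|1079) = -(1079|139). Reduce: 1079 ≡ 106 (mod 139). Now have -(106|139).
Factor out 2: 106 = 2·53. Since 139 ≡ 3 (mod 8), (2|139) = -1. Now have (53|139).
53 ≡ 1 (mod 4), so quadratic reciprocity gives (53|139) = (139|53). Reduce: 139 ≡ 33 (mod 53). Now have (33|53).
33 ≡ 1 (mod 4), so quadratic reciprocity gives (33|53) = (53|33). Reduce: 53 ≡ 20 (mod 33). Now have (20|33).
Factor out 2: 20 = 2^2·5. Since 33 ≡ 1 (mod 8), (2|33) = +1, and (2|33)^2 = +1. Now have (5|33).
5 ≡ 1 (mod 4), so quadratic reciprocity gives (5|33) = (33|5). Reduce: 33 ≡ 3 (mod 5). Now have (3|5).
5 ≡ 1 (mod 4), so quadratic reciprocity gives (3|5) = (5|3). Reduce: 5 ≡ 2 (mod 3). Now have (2|3).
Factor out 2: 2 = 2. Since 3 ≡ 3 (mod 8), (2|3) = -1. Now have -(1|3).
(1|3) = 1. Collecting the sign factors: -1.
The Legendre symbol is -1, so x^2 ≡ 1357 (mod 9221) has no solution.

no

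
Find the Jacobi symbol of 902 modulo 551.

-1

Reduce the numerator: 902 ≡ 351 (mod 551), so (902/551) = (351/551).
Both 351 ≡ 3 and 551 ≡ 3 (mod 4), so reciprocity gives (351/551) = -(551/351). Reduce: 551 ≡ 200 (mod 351). Now have -(200/351).
Factor out 2: 200 = 2^3·25. Since 351 ≡ 7 (mod 8), (2/351) = +1, and (2/351)^3 = +1. Now have -(25/351).
25 ≡ 1 (mod 4), so quadratic reciprocity gives (25/351) = (351/25). Reduce: 351 ≡ 1 (mod 25). Now have -(1/25).
(1/25) = 1. Collecting the sign factors: -1.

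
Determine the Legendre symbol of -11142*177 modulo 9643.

By multiplicativity, (-11142·177 / 9643) = (-11142 / 9643)·(177 / 9643).
First factor (-11142 / 9643):
Pull out -1: (-11142 / 9643) = (-1 / 9643)·(11142 / 9643). Since 9643 ≡ 3 (mod 4), (-1 / 9643) = -1. Now have -(11142 / 9643).
Reduce the numerator: 11142 ≡ 1499 (mod 9643), so (11142 / 9643) = (1499 / 9643).
Both 1499 ≡ 3 and 9643 ≡ 3 (mod 4), so reciprocity gives (1499 / 9643) = -(9643 / 1499). Reduce: 9643 ≡ 649 (mod 1499). Now have (649 / 1499).
649 ≡ 1 (mod 4), so quadratic reciprocity gives (649 / 1499) = (1499 / 649). Reduce: 1499 ≡ 201 (mod 649). Now have (201 / 649).
201 ≡ 1 (mod 4), so quadratic reciprocity gives (201 / 649) = (649 / 201). Reduce: 649 ≡ 46 (mod 201). Now have (46 / 201).
Factor out 2: 46 = 2·23. Since 201 ≡ 1 (mod 8), (2 / 201) = +1. Now have (23 / 201).
201 ≡ 1 (mod 4), so quadratic reciprocity gives (23 / 201) = (201 / 23). Reduce: 201 ≡ 17 (mod 23). Now have (17 / 23).
17 ≡ 1 (mod 4), so quadratic reciprocity gives (17 / 23) = (23 / 17). Reduce: 23 ≡ 6 (mod 17). Now have (6 / 17).
Factor out 2: 6 = 2·3. Since 17 ≡ 1 (mod 8), (2 / 17) = +1. Now have (3 / 17).
17 ≡ 1 (mod 4), so quadratic reciprocity gives (3 / 17) = (17 / 3). Reduce: 17 ≡ 2 (mod 3). Now have (2 / 3).
Factor out 2: 2 = 2. Since 3 ≡ 3 (mod 8), (2 / 3) = -1. Now have -(1 / 3).
(1 / 3) = 1. Collecting the sign factors: -1.
Second factor (177 / 9643):
177 ≡ 1 (mod 4), so quadratic reciprocity gives (177 / 9643) = (9643 / 177). Reduce: 9643 ≡ 85 (mod 177). Now have (85 / 177).
85 ≡ 1 (mod 4), so quadratic reciprocity gives (85 / 177) = (177 / 85). Reduce: 177 ≡ 7 (mod 85). Now have (7 / 85).
85 ≡ 1 (mod 4), so quadratic reciprocity gives (7 / 85) = (85 / 7). Reduce: 85 ≡ 1 (mod 7). Now have (1 / 7).
(1 / 7) = 1. Collecting the sign factors: 1.
Product: (-1)·(1) = -1.

-1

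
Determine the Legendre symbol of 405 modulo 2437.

-1

(405|2437)
  = (2437|405)    [QR: 405 ≡ 1 mod 4, sign kept]
  = (7|405)    [2437 ≡ 7 mod 405]
  = (405|7)    [QR: 405 ≡ 1 mod 4, sign kept]
  = (6|7)    [405 ≡ 6 mod 7]
  = (3|7)    [7 ≡ 7 mod 8 ⇒ (2|7) = +1]
  = -(7|3)    [QR: both ≡ 3 mod 4, sign flips]
  = -(1|3)    [7 ≡ 1 mod 3]
  = -1    [(1|3) = 1]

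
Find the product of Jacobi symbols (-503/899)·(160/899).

-1

By multiplicativity, (-503·160/899) = (-503/899)·(160/899).
First factor (-503/899):
(-503/899)
  = -(503/899)    [899 ≡ 3 mod 4 ⇒ (-1/899) = -1]
  = (899/503)    [QR: both ≡ 3 mod 4, sign flips]
  = (396/503)    [899 ≡ 396 mod 503]
  = (99/503)    [503 ≡ 7 mod 8 ⇒ (2/503)^2 = +1]
  = -(503/99)    [QR: both ≡ 3 mod 4, sign flips]
  = -(8/99)    [503 ≡ 8 mod 99]
  = (1/99)    [99 ≡ 3 mod 8 ⇒ (2/99)^3 = -1]
  = 1    [(1/99) = 1]
Second factor (160/899):
(160/899)
  = -(5/899)    [899 ≡ 3 mod 8 ⇒ (2/899)^5 = -1]
  = -(899/5)    [QR: 5 ≡ 1 mod 4, sign kept]
  = -(4/5)    [899 ≡ 4 mod 5]
  = -(1/5)    [5 ≡ 5 mod 8 ⇒ (2/5)^2 = +1]
  = -1    [(1/5) = 1]
Product: (1)·(-1) = -1.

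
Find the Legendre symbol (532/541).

(532/541)
  = (133/541)    [541 ≡ 5 mod 8 ⇒ (2/541)^2 = +1]
  = (541/133)    [QR: 133 ≡ 1 mod 4, sign kept]
  = (9/133)    [541 ≡ 9 mod 133]
  = (133/9)    [QR: 9 ≡ 1 mod 4, sign kept]
  = (7/9)    [133 ≡ 7 mod 9]
  = (9/7)    [QR: 9 ≡ 1 mod 4, sign kept]
  = (2/7)    [9 ≡ 2 mod 7]
  = (1/7)    [7 ≡ 7 mod 8 ⇒ (2/7) = +1]
  = 1    [(1/7) = 1]

1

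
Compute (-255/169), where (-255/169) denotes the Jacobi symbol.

Pull out -1: (-255/169) = (-1/169)·(255/169). Since 169 ≡ 1 (mod 4), (-1/169) = +1. Now have (255/169).
Reduce the numerator: 255 ≡ 86 (mod 169), so (255/169) = (86/169).
Factor out 2: 86 = 2·43. Since 169 ≡ 1 (mod 8), (2/169) = +1. Now have (43/169).
169 ≡ 1 (mod 4), so quadratic reciprocity gives (43/169) = (169/43). Reduce: 169 ≡ 40 (mod 43). Now have (40/43).
Factor out 2: 40 = 2^3·5. Since 43 ≡ 3 (mod 8), (2/43) = -1, and (2/43)^3 = -1. Now have -(5/43).
5 ≡ 1 (mod 4), so quadratic reciprocity gives (5/43) = (43/5). Reduce: 43 ≡ 3 (mod 5). Now have -(3/5).
5 ≡ 1 (mod 4), so quadratic reciprocity gives (3/5) = (5/3). Reduce: 5 ≡ 2 (mod 3). Now have -(2/3).
Factor out 2: 2 = 2. Since 3 ≡ 3 (mod 8), (2/3) = -1. Now have (1/3).
(1/3) = 1. Collecting the sign factors: 1.

1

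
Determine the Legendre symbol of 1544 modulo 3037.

Factor out 2: 1544 = 2^3·193. Since 3037 ≡ 5 (mod 8), (2/3037) = -1, and (2/3037)^3 = -1. Now have -(193/3037).
193 ≡ 1 (mod 4), so quadratic reciprocity gives (193/3037) = (3037/193). Reduce: 3037 ≡ 142 (mod 193). Now have -(142/193).
Factor out 2: 142 = 2·71. Since 193 ≡ 1 (mod 8), (2/193) = +1. Now have -(71/193).
193 ≡ 1 (mod 4), so quadratic reciprocity gives (71/193) = (193/71). Reduce: 193 ≡ 51 (mod 71). Now have -(51/71).
Both 51 ≡ 3 and 71 ≡ 3 (mod 4), so reciprocity gives (51/71) = -(71/51). Reduce: 71 ≡ 20 (mod 51). Now have (20/51).
Factor out 2: 20 = 2^2·5. Since 51 ≡ 3 (mod 8), (2/51) = -1, and (2/51)^2 = +1. Now have (5/51).
5 ≡ 1 (mod 4), so quadratic reciprocity gives (5/51) = (51/5). Reduce: 51 ≡ 1 (mod 5). Now have (1/5).
(1/5) = 1. Collecting the sign factors: 1.

1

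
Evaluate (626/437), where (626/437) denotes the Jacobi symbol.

Reduce the numerator: 626 ≡ 189 (mod 437), so (626/437) = (189/437).
189 ≡ 1 (mod 4), so quadratic reciprocity gives (189/437) = (437/189). Reduce: 437 ≡ 59 (mod 189). Now have (59/189).
189 ≡ 1 (mod 4), so quadratic reciprocity gives (59/189) = (189/59). Reduce: 189 ≡ 12 (mod 59). Now have (12/59).
Factor out 2: 12 = 2^2·3. Since 59 ≡ 3 (mod 8), (2/59) = -1, and (2/59)^2 = +1. Now have (3/59).
Both 3 ≡ 3 and 59 ≡ 3 (mod 4), so reciprocity gives (3/59) = -(59/3). Reduce: 59 ≡ 2 (mod 3). Now have -(2/3).
Factor out 2: 2 = 2. Since 3 ≡ 3 (mod 8), (2/3) = -1. Now have (1/3).
(1/3) = 1. Collecting the sign factors: 1.

1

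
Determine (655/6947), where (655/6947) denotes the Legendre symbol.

1

(655/6947)
  = -(6947/655)    [QR: both ≡ 3 mod 4, sign flips]
  = -(397/655)    [6947 ≡ 397 mod 655]
  = -(655/397)    [QR: 397 ≡ 1 mod 4, sign kept]
  = -(258/397)    [655 ≡ 258 mod 397]
  = (129/397)    [397 ≡ 5 mod 8 ⇒ (2/397) = -1]
  = (397/129)    [QR: 129 ≡ 1 mod 4, sign kept]
  = (10/129)    [397 ≡ 10 mod 129]
  = (5/129)    [129 ≡ 1 mod 8 ⇒ (2/129) = +1]
  = (129/5)    [QR: 5 ≡ 1 mod 4, sign kept]
  = (4/5)    [129 ≡ 4 mod 5]
  = (1/5)    [5 ≡ 5 mod 8 ⇒ (2/5)^2 = +1]
  = 1    [(1/5) = 1]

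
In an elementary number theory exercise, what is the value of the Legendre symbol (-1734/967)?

1

Pull out -1: (-1734/967) = (-1/967)·(1734/967). Since 967 ≡ 3 (mod 4), (-1/967) = -1. Now have -(1734/967).
Reduce the numerator: 1734 ≡ 767 (mod 967), so (1734/967) = (767/967).
Both 767 ≡ 3 and 967 ≡ 3 (mod 4), so reciprocity gives (767/967) = -(967/767). Reduce: 967 ≡ 200 (mod 767). Now have (200/767).
Factor out 2: 200 = 2^3·25. Since 767 ≡ 7 (mod 8), (2/767) = +1, and (2/767)^3 = +1. Now have (25/767).
25 ≡ 1 (mod 4), so quadratic reciprocity gives (25/767) = (767/25). Reduce: 767 ≡ 17 (mod 25). Now have (17/25).
17 ≡ 1 (mod 4), so quadratic reciprocity gives (17/25) = (25/17). Reduce: 25 ≡ 8 (mod 17). Now have (8/17).
Factor out 2: 8 = 2^3. Since 17 ≡ 1 (mod 8), (2/17) = +1, and (2/17)^3 = +1. Now have (1/17).
(1/17) = 1. Collecting the sign factors: 1.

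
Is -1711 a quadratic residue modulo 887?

(-1711/887)
  = (63/887)    [-1711 ≡ 63 mod 887]
  = -(887/63)    [QR: both ≡ 3 mod 4, sign flips]
  = -(5/63)    [887 ≡ 5 mod 63]
  = -(63/5)    [QR: 5 ≡ 1 mod 4, sign kept]
  = -(3/5)    [63 ≡ 3 mod 5]
  = -(5/3)    [QR: 5 ≡ 1 mod 4, sign kept]
  = -(2/3)    [5 ≡ 2 mod 3]
  = (1/3)    [3 ≡ 3 mod 8 ⇒ (2/3) = -1]
  = 1    [(1/3) = 1]
The Legendre symbol is 1, so x^2 ≡ -1711 (mod 887) has solution.

yes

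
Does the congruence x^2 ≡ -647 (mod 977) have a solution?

Reduce the numerator: -647 ≡ 330 (mod 977), so (-647|977) = (330|977).
Factor out 2: 330 = 2·165. Since 977 ≡ 1 (mod 8), (2|977) = +1. Now have (165|977).
165 ≡ 1 (mod 4), so quadratic reciprocity gives (165|977) = (977|165). Reduce: 977 ≡ 152 (mod 165). Now have (152|165).
Factor out 2: 152 = 2^3·19. Since 165 ≡ 5 (mod 8), (2|165) = -1, and (2|165)^3 = -1. Now have -(19|165).
165 ≡ 1 (mod 4), so quadratic reciprocity gives (19|165) = (165|19). Reduce: 165 ≡ 13 (mod 19). Now have -(13|19).
13 ≡ 1 (mod 4), so quadratic reciprocity gives (13|19) = (19|13). Reduce: 19 ≡ 6 (mod 13). Now have -(6|13).
Factor out 2: 6 = 2·3. Since 13 ≡ 5 (mod 8), (2|13) = -1. Now have (3|13).
13 ≡ 1 (mod 4), so quadratic reciprocity gives (3|13) = (13|3). Reduce: 13 ≡ 1 (mod 3). Now have (1|3).
(1|3) = 1. Collecting the sign factors: 1.
The Legendre symbol is 1, so x^2 ≡ -647 (mod 977) has solution.

yes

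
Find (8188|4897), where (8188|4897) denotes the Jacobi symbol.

(8188|4897)
  = (3291|4897)    [8188 ≡ 3291 mod 4897]
  = (4897|3291)    [QR: 4897 ≡ 1 mod 4, sign kept]
  = (1606|3291)    [4897 ≡ 1606 mod 3291]
  = -(803|3291)    [3291 ≡ 3 mod 8 ⇒ (2|3291) = -1]
  = (3291|803)    [QR: both ≡ 3 mod 4, sign flips]
  = (79|803)    [3291 ≡ 79 mod 803]
  = -(803|79)    [QR: both ≡ 3 mod 4, sign flips]
  = -(13|79)    [803 ≡ 13 mod 79]
  = -(79|13)    [QR: 13 ≡ 1 mod 4, sign kept]
  = -(1|13)    [79 ≡ 1 mod 13]
  = -1    [(1|13) = 1]

-1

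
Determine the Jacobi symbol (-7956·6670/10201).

By multiplicativity, (-7956·6670/10201) = (-7956/10201)·(6670/10201).
First factor (-7956/10201):
Reduce the numerator: -7956 ≡ 2245 (mod 10201), so (-7956/10201) = (2245/10201).
2245 ≡ 1 (mod 4), so quadratic reciprocity gives (2245/10201) = (10201/2245). Reduce: 10201 ≡ 1221 (mod 2245). Now have (1221/2245).
1221 ≡ 1 (mod 4), so quadratic reciprocity gives (1221/2245) = (2245/1221). Reduce: 2245 ≡ 1024 (mod 1221). Now have (1024/1221).
Factor out 2: 1024 = 2^10. Since 1221 ≡ 5 (mod 8), (2/1221) = -1, and (2/1221)^10 = +1. Now have (1/1221).
(1/1221) = 1. Collecting the sign factors: 1.
Second factor (6670/10201):
Factor out 2: 6670 = 2·3335. Since 10201 ≡ 1 (mod 8), (2/10201) = +1. Now have (3335/10201).
10201 ≡ 1 (mod 4), so quadratic reciprocity gives (3335/10201) = (10201/3335). Reduce: 10201 ≡ 196 (mod 3335). Now have (196/3335).
Factor out 2: 196 = 2^2·49. Since 3335 ≡ 7 (mod 8), (2/3335) = +1, and (2/3335)^2 = +1. Now have (49/3335).
49 ≡ 1 (mod 4), so quadratic reciprocity gives (49/3335) = (3335/49). Reduce: 3335 ≡ 3 (mod 49). Now have (3/49).
49 ≡ 1 (mod 4), so quadratic reciprocity gives (3/49) = (49/3). Reduce: 49 ≡ 1 (mod 3). Now have (1/3).
(1/3) = 1. Collecting the sign factors: 1.
Product: (1)·(1) = 1.

1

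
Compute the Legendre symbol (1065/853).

Reduce the numerator: 1065 ≡ 212 (mod 853), so (1065/853) = (212/853).
Factor out 2: 212 = 2^2·53. Since 853 ≡ 5 (mod 8), (2/853) = -1, and (2/853)^2 = +1. Now have (53/853).
53 ≡ 1 (mod 4), so quadratic reciprocity gives (53/853) = (853/53). Reduce: 853 ≡ 5 (mod 53). Now have (5/53).
5 ≡ 1 (mod 4), so quadratic reciprocity gives (5/53) = (53/5). Reduce: 53 ≡ 3 (mod 5). Now have (3/5).
5 ≡ 1 (mod 4), so quadratic reciprocity gives (3/5) = (5/3). Reduce: 5 ≡ 2 (mod 3). Now have (2/3).
Factor out 2: 2 = 2. Since 3 ≡ 3 (mod 8), (2/3) = -1. Now have -(1/3).
(1/3) = 1. Collecting the sign factors: -1.

-1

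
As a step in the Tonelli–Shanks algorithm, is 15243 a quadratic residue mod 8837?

no

(15243|8837)
  = (6406|8837)    [15243 ≡ 6406 mod 8837]
  = -(3203|8837)    [8837 ≡ 5 mod 8 ⇒ (2|8837) = -1]
  = -(8837|3203)    [QR: 8837 ≡ 1 mod 4, sign kept]
  = -(2431|3203)    [8837 ≡ 2431 mod 3203]
  = (3203|2431)    [QR: both ≡ 3 mod 4, sign flips]
  = (772|2431)    [3203 ≡ 772 mod 2431]
  = (193|2431)    [2431 ≡ 7 mod 8 ⇒ (2|2431)^2 = +1]
  = (2431|193)    [QR: 193 ≡ 1 mod 4, sign kept]
  = (115|193)    [2431 ≡ 115 mod 193]
  = (193|115)    [QR: 193 ≡ 1 mod 4, sign kept]
  = (78|115)    [193 ≡ 78 mod 115]
  = -(39|115)    [115 ≡ 3 mod 8 ⇒ (2|115) = -1]
  = (115|39)    [QR: both ≡ 3 mod 4, sign flips]
  = (37|39)    [115 ≡ 37 mod 39]
  = (39|37)    [QR: 37 ≡ 1 mod 4, sign kept]
  = (2|37)    [39 ≡ 2 mod 37]
  = -(1|37)    [37 ≡ 5 mod 8 ⇒ (2|37) = -1]
  = -1    [(1|37) = 1]
The Legendre symbol is -1, so x^2 ≡ 15243 (mod 8837) has no solution.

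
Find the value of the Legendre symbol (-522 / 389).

(-522 / 389)
  = (256 / 389)    [-522 ≡ 256 mod 389]
  = (1 / 389)    [389 ≡ 5 mod 8 ⇒ (2 / 389)^8 = +1]
  = 1    [(1 / 389) = 1]

1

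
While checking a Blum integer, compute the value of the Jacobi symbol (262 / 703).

-1

Factor out 2: 262 = 2·131. Since 703 ≡ 7 (mod 8), (2 / 703) = +1. Now have (131 / 703).
Both 131 ≡ 3 and 703 ≡ 3 (mod 4), so reciprocity gives (131 / 703) = -(703 / 131). Reduce: 703 ≡ 48 (mod 131). Now have -(48 / 131).
Factor out 2: 48 = 2^4·3. Since 131 ≡ 3 (mod 8), (2 / 131) = -1, and (2 / 131)^4 = +1. Now have -(3 / 131).
Both 3 ≡ 3 and 131 ≡ 3 (mod 4), so reciprocity gives (3 / 131) = -(131 / 3). Reduce: 131 ≡ 2 (mod 3). Now have (2 / 3).
Factor out 2: 2 = 2. Since 3 ≡ 3 (mod 8), (2 / 3) = -1. Now have -(1 / 3).
(1 / 3) = 1. Collecting the sign factors: -1.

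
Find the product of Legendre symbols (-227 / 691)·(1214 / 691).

By multiplicativity, (-227·1214 / 691) = (-227 / 691)·(1214 / 691).
First factor (-227 / 691):
(-227 / 691)
  = (464 / 691)    [-227 ≡ 464 mod 691]
  = (29 / 691)    [691 ≡ 3 mod 8 ⇒ (2 / 691)^4 = +1]
  = (691 / 29)    [QR: 29 ≡ 1 mod 4, sign kept]
  = (24 / 29)    [691 ≡ 24 mod 29]
  = -(3 / 29)    [29 ≡ 5 mod 8 ⇒ (2 / 29)^3 = -1]
  = -(29 / 3)    [QR: 29 ≡ 1 mod 4, sign kept]
  = -(2 / 3)    [29 ≡ 2 mod 3]
  = (1 / 3)    [3 ≡ 3 mod 8 ⇒ (2 / 3) = -1]
  = 1    [(1 / 3) = 1]
Second factor (1214 / 691):
(1214 / 691)
  = (523 / 691)    [1214 ≡ 523 mod 691]
  = -(691 / 523)    [QR: both ≡ 3 mod 4, sign flips]
  = -(168 / 523)    [691 ≡ 168 mod 523]
  = (21 / 523)    [523 ≡ 3 mod 8 ⇒ (2 / 523)^3 = -1]
  = (523 / 21)    [QR: 21 ≡ 1 mod 4, sign kept]
  = (19 / 21)    [523 ≡ 19 mod 21]
  = (21 / 19)    [QR: 21 ≡ 1 mod 4, sign kept]
  = (2 / 19)    [21 ≡ 2 mod 19]
  = -(1 / 19)    [19 ≡ 3 mod 8 ⇒ (2 / 19) = -1]
  = -1    [(1 / 19) = 1]
Product: (1)·(-1) = -1.

-1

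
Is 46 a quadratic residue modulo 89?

(46/89)
  = (23/89)    [89 ≡ 1 mod 8 ⇒ (2/89) = +1]
  = (89/23)    [QR: 89 ≡ 1 mod 4, sign kept]
  = (20/23)    [89 ≡ 20 mod 23]
  = (5/23)    [23 ≡ 7 mod 8 ⇒ (2/23)^2 = +1]
  = (23/5)    [QR: 5 ≡ 1 mod 4, sign kept]
  = (3/5)    [23 ≡ 3 mod 5]
  = (5/3)    [QR: 5 ≡ 1 mod 4, sign kept]
  = (2/3)    [5 ≡ 2 mod 3]
  = -(1/3)    [3 ≡ 3 mod 8 ⇒ (2/3) = -1]
  = -1    [(1/3) = 1]
(46/89) = -1, and 89 is prime, so 46 is not a quadratic residue mod 89.

no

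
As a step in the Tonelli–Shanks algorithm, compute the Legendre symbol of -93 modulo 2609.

-1

(-93 / 2609)
  = (93 / 2609)    [2609 ≡ 1 mod 4 ⇒ (-1 / 2609) = +1]
  = (2609 / 93)    [QR: 93 ≡ 1 mod 4, sign kept]
  = (5 / 93)    [2609 ≡ 5 mod 93]
  = (93 / 5)    [QR: 5 ≡ 1 mod 4, sign kept]
  = (3 / 5)    [93 ≡ 3 mod 5]
  = (5 / 3)    [QR: 5 ≡ 1 mod 4, sign kept]
  = (2 / 3)    [5 ≡ 2 mod 3]
  = -(1 / 3)    [3 ≡ 3 mod 8 ⇒ (2 / 3) = -1]
  = -1    [(1 / 3) = 1]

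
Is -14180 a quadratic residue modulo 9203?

no

(-14180|9203)
  = -(14180|9203)    [9203 ≡ 3 mod 4 ⇒ (-1|9203) = -1]
  = -(4977|9203)    [14180 ≡ 4977 mod 9203]
  = -(9203|4977)    [QR: 4977 ≡ 1 mod 4, sign kept]
  = -(4226|4977)    [9203 ≡ 4226 mod 4977]
  = -(2113|4977)    [4977 ≡ 1 mod 8 ⇒ (2|4977) = +1]
  = -(4977|2113)    [QR: 2113 ≡ 1 mod 4, sign kept]
  = -(751|2113)    [4977 ≡ 751 mod 2113]
  = -(2113|751)    [QR: 2113 ≡ 1 mod 4, sign kept]
  = -(611|751)    [2113 ≡ 611 mod 751]
  = (751|611)    [QR: both ≡ 3 mod 4, sign flips]
  = (140|611)    [751 ≡ 140 mod 611]
  = (35|611)    [611 ≡ 3 mod 8 ⇒ (2|611)^2 = +1]
  = -(611|35)    [QR: both ≡ 3 mod 4, sign flips]
  = -(16|35)    [611 ≡ 16 mod 35]
  = -(1|35)    [35 ≡ 3 mod 8 ⇒ (2|35)^4 = +1]
  = -1    [(1|35) = 1]
The Legendre symbol is -1, so x^2 ≡ -14180 (mod 9203) has no solution.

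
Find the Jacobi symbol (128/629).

(128/629)
  = -(1/629)    [629 ≡ 5 mod 8 ⇒ (2/629)^7 = -1]
  = -1    [(1/629) = 1]

-1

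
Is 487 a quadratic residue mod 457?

no

Reduce the numerator: 487 ≡ 30 (mod 457), so (487/457) = (30/457).
Factor out 2: 30 = 2·15. Since 457 ≡ 1 (mod 8), (2/457) = +1. Now have (15/457).
457 ≡ 1 (mod 4), so quadratic reciprocity gives (15/457) = (457/15). Reduce: 457 ≡ 7 (mod 15). Now have (7/15).
Both 7 ≡ 3 and 15 ≡ 3 (mod 4), so reciprocity gives (7/15) = -(15/7). Reduce: 15 ≡ 1 (mod 7). Now have -(1/7).
(1/7) = 1. Collecting the sign factors: -1.
(487/457) = -1, and 457 is prime, so 487 is not a quadratic residue mod 457.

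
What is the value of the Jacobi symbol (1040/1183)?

0

Factor out 2: 1040 = 2^4·65. Since 1183 ≡ 7 (mod 8), (2/1183) = +1, and (2/1183)^4 = +1. Now have (65/1183).
65 ≡ 1 (mod 4), so quadratic reciprocity gives (65/1183) = (1183/65). Reduce: 1183 ≡ 13 (mod 65). Now have (13/65).
13 ≡ 1 (mod 4), so quadratic reciprocity gives (13/65) = (65/13). Reduce: 65 ≡ 0 (mod 13). Now have (0/13).
The numerator is now 0 with denominator 13 > 1: the symbol is 0.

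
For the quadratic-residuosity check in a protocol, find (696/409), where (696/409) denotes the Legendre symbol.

-1

(696/409)
  = (287/409)    [696 ≡ 287 mod 409]
  = (409/287)    [QR: 409 ≡ 1 mod 4, sign kept]
  = (122/287)    [409 ≡ 122 mod 287]
  = (61/287)    [287 ≡ 7 mod 8 ⇒ (2/287) = +1]
  = (287/61)    [QR: 61 ≡ 1 mod 4, sign kept]
  = (43/61)    [287 ≡ 43 mod 61]
  = (61/43)    [QR: 61 ≡ 1 mod 4, sign kept]
  = (18/43)    [61 ≡ 18 mod 43]
  = -(9/43)    [43 ≡ 3 mod 8 ⇒ (2/43) = -1]
  = -(43/9)    [QR: 9 ≡ 1 mod 4, sign kept]
  = -(7/9)    [43 ≡ 7 mod 9]
  = -(9/7)    [QR: 9 ≡ 1 mod 4, sign kept]
  = -(2/7)    [9 ≡ 2 mod 7]
  = -(1/7)    [7 ≡ 7 mod 8 ⇒ (2/7) = +1]
  = -1    [(1/7) = 1]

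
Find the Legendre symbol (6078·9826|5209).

-1

By multiplicativity, (6078·9826|5209) = (6078|5209)·(9826|5209).
First factor (6078|5209):
Reduce the numerator: 6078 ≡ 869 (mod 5209), so (6078|5209) = (869|5209).
869 ≡ 1 (mod 4), so quadratic reciprocity gives (869|5209) = (5209|869). Reduce: 5209 ≡ 864 (mod 869). Now have (864|869).
Factor out 2: 864 = 2^5·27. Since 869 ≡ 5 (mod 8), (2|869) = -1, and (2|869)^5 = -1. Now have -(27|869).
869 ≡ 1 (mod 4), so quadratic reciprocity gives (27|869) = (869|27). Reduce: 869 ≡ 5 (mod 27). Now have -(5|27).
5 ≡ 1 (mod 4), so quadratic reciprocity gives (5|27) = (27|5). Reduce: 27 ≡ 2 (mod 5). Now have -(2|5).
Factor out 2: 2 = 2. Since 5 ≡ 5 (mod 8), (2|5) = -1. Now have (1|5).
(1|5) = 1. Collecting the sign factors: 1.
Second factor (9826|5209):
Reduce the numerator: 9826 ≡ 4617 (mod 5209), so (9826|5209) = (4617|5209).
4617 ≡ 1 (mod 4), so quadratic reciprocity gives (4617|5209) = (5209|4617). Reduce: 5209 ≡ 592 (mod 4617). Now have (592|4617).
Factor out 2: 592 = 2^4·37. Since 4617 ≡ 1 (mod 8), (2|4617) = +1, and (2|4617)^4 = +1. Now have (37|4617).
37 ≡ 1 (mod 4), so quadratic reciprocity gives (37|4617) = (4617|37). Reduce: 4617 ≡ 29 (mod 37). Now have (29|37).
29 ≡ 1 (mod 4), so quadratic reciprocity gives (29|37) = (37|29). Reduce: 37 ≡ 8 (mod 29). Now have (8|29).
Factor out 2: 8 = 2^3. Since 29 ≡ 5 (mod 8), (2|29) = -1, and (2|29)^3 = -1. Now have -(1|29).
(1|29) = 1. Collecting the sign factors: -1.
Product: (1)·(-1) = -1.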